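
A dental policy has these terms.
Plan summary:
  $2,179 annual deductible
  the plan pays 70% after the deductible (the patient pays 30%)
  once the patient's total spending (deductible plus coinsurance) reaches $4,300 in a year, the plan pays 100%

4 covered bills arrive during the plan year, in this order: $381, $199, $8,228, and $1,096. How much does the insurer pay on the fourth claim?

$963.70

Claim 1 — $381: all of it applies to the deductible. Patient owes $381 (running OOP $381). Plan pays $381 − $381 = $0.
Claim 2 — $199: entire amount goes to the deductible. Cost to patient: $199. OOP to date $580. Insurer: $199 − $199 = $0.
Claim 3 — $8,228: $1,599 to deductible, leaving $6,629; patient's 30% is $1,988.70. Patient pays $3,587.70; OOP now $4,167.70. Plan pays $8,228 − $3,587.70 = $4,640.30.
Claim 4 — $1,096: 30% coinsurance on $1,096 = $328.80. That would push OOP to $4,496.50, over the $4,300 cap, so patient pays $4,300 − $4,167.70 = $132.30. Plan pays $1,096 − $132.30 = $963.70.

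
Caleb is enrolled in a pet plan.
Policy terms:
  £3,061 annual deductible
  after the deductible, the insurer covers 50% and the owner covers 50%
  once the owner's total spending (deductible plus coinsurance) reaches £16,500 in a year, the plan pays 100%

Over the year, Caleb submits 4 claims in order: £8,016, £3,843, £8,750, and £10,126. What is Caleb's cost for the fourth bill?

Claim 1 — £8,016: £3,061 finishes the deductible; £4,955 goes to coinsurance; 50% of £4,955 = £2,477.50. Cost to owner: £5,538.50. OOP to date £5,538.50.
Claim 2 — £3,843: deductible met; 50% of £3,843 = £1,921.50. Owner owes £1,921.50 (running OOP £7,460).
Claim 3 — £8,750: 50% coinsurance on £8,750 = £4,375. Cost to owner: £4,375. OOP to date £11,835.
Claim 4 — £10,126: deductible already satisfied, so owner's share is 50% × £10,126 = £5,063. Adding that to £11,835 gives £16,898, past the £16,500 cap; owner pays only £16,500 − £11,835 = £4,665.

£4,665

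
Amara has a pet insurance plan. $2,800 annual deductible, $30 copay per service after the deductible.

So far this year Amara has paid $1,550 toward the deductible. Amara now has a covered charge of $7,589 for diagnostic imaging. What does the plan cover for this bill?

$6,309

$1,550 of the $2,800 deductible is already met, leaving $1,250.
After the $1,250 deductible portion, $7,589 − $1,250 = $6,339 is subject to the copay.
Copay on this service: $30.
So the owner owes $1,250 + $30 = $1,280.
The insurer covers the remainder: $7,589 − $1,280 = $6,309.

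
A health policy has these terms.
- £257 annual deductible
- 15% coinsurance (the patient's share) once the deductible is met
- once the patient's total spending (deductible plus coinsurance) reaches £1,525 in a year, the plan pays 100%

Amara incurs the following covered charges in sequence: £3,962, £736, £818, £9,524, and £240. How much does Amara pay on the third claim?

£122.70

#1 (£3,962): deductible takes £257, £3,705 remains; coinsurance £3,705 × 15% = £555.75. Patient owes £812.75 (running OOP £812.75).
#2 (£736): deductible already satisfied, so patient's share is 15% × £736 = £110.40. Patient owes £110.40 (running OOP £923.15).
#3 (£818): deductible already satisfied, so patient's share is 15% × £818 = £122.70. Patient owes £122.70 (running OOP £1,045.85).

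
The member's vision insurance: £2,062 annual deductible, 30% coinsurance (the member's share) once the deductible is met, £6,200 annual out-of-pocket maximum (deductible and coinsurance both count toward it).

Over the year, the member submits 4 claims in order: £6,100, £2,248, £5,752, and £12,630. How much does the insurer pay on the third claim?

£4,026.40

#1 (£6,100): £2,062 to deductible, leaving £4,038; member's 30% is £1,211.40. Member owes £3,273.40 (running OOP £3,273.40). Plan pays £6,100 − £3,273.40 = £2,826.60.
#2 (£2,248): 30% coinsurance on £2,248 = £674.40. Member pays £674.40; OOP now £3,947.80. Plan pays £2,248 − £674.40 = £1,573.60.
#3 (£5,752): deductible met; 30% of £5,752 = £1,725.60. Member pays £1,725.60; OOP now £5,673.40. Insurer: £5,752 − £1,725.60 = £4,026.40.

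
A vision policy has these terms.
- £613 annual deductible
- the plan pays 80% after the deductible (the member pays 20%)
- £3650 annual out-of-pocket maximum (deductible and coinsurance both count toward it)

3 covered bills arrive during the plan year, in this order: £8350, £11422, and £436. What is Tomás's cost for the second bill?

£1489.60

#1 (£8350): £613 finishes the deductible; £7737 goes to coinsurance; member's 20% is £1547.40. Member pays £2160.40; OOP now £2160.40.
#2 (£11422): deductible already satisfied, so member's share is 20% × £11422 = £2284.40. Adding that to £2160.40 gives £4444.80, past the £3650 cap; member pays only £3650 − £2160.40 = £1489.60.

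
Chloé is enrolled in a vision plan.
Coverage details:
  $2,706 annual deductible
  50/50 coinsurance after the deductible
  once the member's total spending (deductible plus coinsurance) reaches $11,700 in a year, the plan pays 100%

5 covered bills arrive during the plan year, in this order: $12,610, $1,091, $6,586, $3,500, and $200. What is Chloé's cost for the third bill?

Claim 1 ($12,610): deductible takes $2,706, $9,904 remains; coinsurance $9,904 × 50% = $4,952. Member pays $7,658; OOP now $7,658.
Claim 2 ($1,091): deductible met; 50% of $1,091 = $545.50. Member pays $545.50; OOP now $8,203.50.
Claim 3 ($6,586): 50% coinsurance on $6,586 = $3,293. Cost to member: $3,293. OOP to date $11,496.50.

$3,293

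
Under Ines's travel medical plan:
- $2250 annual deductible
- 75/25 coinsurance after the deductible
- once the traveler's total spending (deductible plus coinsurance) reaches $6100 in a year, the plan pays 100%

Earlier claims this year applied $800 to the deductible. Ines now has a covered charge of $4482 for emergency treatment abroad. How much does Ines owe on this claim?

$2208

Deductible still to meet: $2250 − $800 = $1450.
After the $1450 deductible portion, $4482 − $1450 = $3032 is subject to coinsurance.
Traveler's 25% share of $3032 is $758.
That puts the traveler's cost at $1450 + $758 = $2208 before any cap.
Total out-of-pocket so far would be $800 + $2208 = $3008, below the $6100 cap — no reduction.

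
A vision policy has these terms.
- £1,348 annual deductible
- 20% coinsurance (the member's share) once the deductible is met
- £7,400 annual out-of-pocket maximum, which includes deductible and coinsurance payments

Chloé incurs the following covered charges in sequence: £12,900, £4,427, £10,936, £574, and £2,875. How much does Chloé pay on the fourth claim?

£114.80

Claim 1 (£12,900): £1,348 to deductible, leaving £11,552; 20% of £11,552 = £2,310.40. Member pays £3,658.40; OOP now £3,658.40.
Claim 2 (£4,427): 20% coinsurance on £4,427 = £885.40. Member owes £885.40 (running OOP £4,543.80).
Claim 3 (£10,936): deductible met; 20% of £10,936 = £2,187.20. Member owes £2,187.20 (running OOP £6,731).
Claim 4 (£574): deductible met; 20% of £574 = £114.80. Member pays £114.80; OOP now £6,845.80.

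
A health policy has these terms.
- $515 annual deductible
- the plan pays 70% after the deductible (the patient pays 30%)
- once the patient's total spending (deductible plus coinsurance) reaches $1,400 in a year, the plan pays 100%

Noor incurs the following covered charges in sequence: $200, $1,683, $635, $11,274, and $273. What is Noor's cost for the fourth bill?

$284.10

Bill 1, $200: fully absorbed by the deductible. Cost to patient: $200. OOP to date $200.
Bill 2, $1,683: $315 to deductible, leaving $1,368; patient's 30% is $410.40. Cost to patient: $725.40. OOP to date $925.40.
Bill 3, $635: 30% coinsurance on $635 = $190.50. Patient pays $190.50; OOP now $1,115.90.
Bill 4, $11,274: deductible already satisfied, so patient's share is 30% × $11,274 = $3,382.20. OOP would hit $4,498.10 > $1,400, so the cap limits the patient to $1,400 − $1,115.90 = $284.10.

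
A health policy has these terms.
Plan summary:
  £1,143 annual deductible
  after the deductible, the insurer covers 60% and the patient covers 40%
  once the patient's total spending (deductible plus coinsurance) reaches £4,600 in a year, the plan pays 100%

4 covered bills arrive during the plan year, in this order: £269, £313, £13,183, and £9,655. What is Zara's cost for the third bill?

Bill 1, £269: entire amount goes to the deductible. Patient pays £269; OOP now £269.
Bill 2, £313: all of it applies to the deductible. Patient owes £313 (running OOP £582).
Bill 3, £13,183: £561 to deductible, leaving £12,622; coinsurance £12,622 × 40% = £5,048.80. Deductible plus coinsurance: £561 + £5,048.80 = £5,609.80. That would push OOP to £6,191.80, over the £4,600 cap, so patient pays £4,600 − £582 = £4,018.

£4,018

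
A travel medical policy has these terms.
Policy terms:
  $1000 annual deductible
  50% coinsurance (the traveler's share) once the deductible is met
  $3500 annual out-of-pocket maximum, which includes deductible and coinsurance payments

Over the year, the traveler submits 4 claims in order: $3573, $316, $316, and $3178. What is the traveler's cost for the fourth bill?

$897.50

#1 ($3573): $1000 finishes the deductible; $2573 goes to coinsurance; coinsurance $2573 × 50% = $1286.50. Traveler owes $2286.50 (running OOP $2286.50).
#2 ($316): deductible met; 50% of $316 = $158. Traveler owes $158 (running OOP $2444.50).
#3 ($316): deductible met; 50% of $316 = $158. Cost to traveler: $158. OOP to date $2602.50.
#4 ($3178): deductible met; 50% of $3178 = $1589. That would push OOP to $4191.50, over the $3500 cap, so traveler pays $3500 − $2602.50 = $897.50.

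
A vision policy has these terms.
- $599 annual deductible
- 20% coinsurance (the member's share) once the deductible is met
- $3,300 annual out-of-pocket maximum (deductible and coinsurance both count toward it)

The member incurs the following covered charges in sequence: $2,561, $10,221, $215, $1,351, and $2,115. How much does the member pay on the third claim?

$43

#1 ($2,561): $599 to deductible, leaving $1,962; 20% of $1,962 = $392.40. Member pays $991.40; OOP now $991.40.
#2 ($10,221): 20% coinsurance on $10,221 = $2,044.20. Member owes $2,044.20 (running OOP $3,035.60).
#3 ($215): deductible met; 20% of $215 = $43. Member pays $43; OOP now $3,078.60.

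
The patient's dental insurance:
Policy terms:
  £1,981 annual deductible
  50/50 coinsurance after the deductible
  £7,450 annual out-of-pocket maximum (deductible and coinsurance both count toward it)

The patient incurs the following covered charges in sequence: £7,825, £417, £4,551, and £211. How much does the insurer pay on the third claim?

£2,275.50

#1 (£7,825): deductible takes £1,981, £5,844 remains; coinsurance £5,844 × 50% = £2,922. Patient pays £4,903; OOP now £4,903. Plan pays £7,825 − £4,903 = £2,922.
#2 (£417): deductible met; 50% of £417 = £208.50. Patient owes £208.50 (running OOP £5,111.50). Insurer: £417 − £208.50 = £208.50.
#3 (£4,551): deductible met; 50% of £4,551 = £2,275.50. Patient owes £2,275.50 (running OOP £7,387). Plan pays £4,551 − £2,275.50 = £2,275.50.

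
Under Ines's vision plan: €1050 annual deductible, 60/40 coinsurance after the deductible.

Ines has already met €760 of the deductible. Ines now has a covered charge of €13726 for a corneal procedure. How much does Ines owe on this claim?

€5664.40

Remaining deductible: €1050 − €760 = €290.
That leaves €13726 − €290 = €13436 for coinsurance.
Coinsurance: €13436 × 40% = €5374.40.
So the member owes €290 + €5374.40 = €5664.40.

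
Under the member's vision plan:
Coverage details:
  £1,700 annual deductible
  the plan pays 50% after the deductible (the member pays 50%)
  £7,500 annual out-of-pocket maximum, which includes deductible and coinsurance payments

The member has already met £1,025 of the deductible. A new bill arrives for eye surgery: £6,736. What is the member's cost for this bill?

£1,025 of the £1,700 deductible is already met, leaving £675.
After the £675 deductible portion, £6,736 − £675 = £6,061 is subject to coinsurance.
Member's 50% share of £6,061 is £3,030.50.
So the member owes £675 + £3,030.50 = £3,705.50 before any cap.
Cumulative spending £1,025 + £3,705.50 = £4,730.50 stays under the £7,500 maximum.

£3,705.50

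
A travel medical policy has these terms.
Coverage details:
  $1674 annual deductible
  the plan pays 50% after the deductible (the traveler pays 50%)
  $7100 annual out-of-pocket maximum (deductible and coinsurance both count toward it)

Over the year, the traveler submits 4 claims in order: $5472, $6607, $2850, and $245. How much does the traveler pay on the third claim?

$223.50

Claim 1 ($5472): $1674 finishes the deductible; $3798 goes to coinsurance; 50% of $3798 = $1899. Cost to traveler: $3573. OOP to date $3573.
Claim 2 ($6607): deductible met; 50% of $6607 = $3303.50. Traveler owes $3303.50 (running OOP $6876.50).
Claim 3 ($2850): deductible already satisfied, so traveler's share is 50% × $2850 = $1425. Adding that to $6876.50 gives $8301.50, past the $7100 cap; traveler pays only $7100 − $6876.50 = $223.50.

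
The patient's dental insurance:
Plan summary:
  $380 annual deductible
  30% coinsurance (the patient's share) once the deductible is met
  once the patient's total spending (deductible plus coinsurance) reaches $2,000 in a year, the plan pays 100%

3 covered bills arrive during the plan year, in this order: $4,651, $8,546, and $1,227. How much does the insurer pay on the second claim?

$8,207.30

Claim 1 — $4,651: deductible takes $380, $4,271 remains; coinsurance $4,271 × 30% = $1,281.30. Patient pays $1,661.30; OOP now $1,661.30. Plan pays $4,651 − $1,661.30 = $2,989.70.
Claim 2 — $8,546: deductible met; 30% of $8,546 = $2,563.80. Adding that to $1,661.30 gives $4,225.10, past the $2,000 cap; patient pays only $2,000 − $1,661.30 = $338.70. Plan pays $8,546 − $338.70 = $8,207.30.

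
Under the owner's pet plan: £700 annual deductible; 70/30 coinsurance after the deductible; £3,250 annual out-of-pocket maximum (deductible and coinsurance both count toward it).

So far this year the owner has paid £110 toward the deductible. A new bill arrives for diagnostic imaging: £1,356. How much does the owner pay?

Remaining deductible: £700 − £110 = £590.
The remaining £766 (= £1,356 − £590) moves to coinsurance.
30% of £766 = £229.80 falls to the owner.
So the owner owes £590 + £229.80 = £819.80 before any cap.
Cumulative spending £110 + £819.80 = £929.80 stays under the £3,250 maximum.

£819.80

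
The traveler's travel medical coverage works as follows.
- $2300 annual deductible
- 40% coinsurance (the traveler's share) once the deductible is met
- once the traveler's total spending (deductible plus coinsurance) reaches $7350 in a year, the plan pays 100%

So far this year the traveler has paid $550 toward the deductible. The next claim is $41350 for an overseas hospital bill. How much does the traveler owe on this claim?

Remaining deductible: $2300 − $550 = $1750.
That leaves $41350 − $1750 = $39600 for coinsurance.
40% of $39600 = $15840 falls to the traveler.
Traveler responsibility before any cap: $1750 + $15840 = $17590.
That would bring total out-of-pocket to $18140, past the $7350 cap. The traveler is capped at $7350 − $550 = $6800 on this claim.

$6800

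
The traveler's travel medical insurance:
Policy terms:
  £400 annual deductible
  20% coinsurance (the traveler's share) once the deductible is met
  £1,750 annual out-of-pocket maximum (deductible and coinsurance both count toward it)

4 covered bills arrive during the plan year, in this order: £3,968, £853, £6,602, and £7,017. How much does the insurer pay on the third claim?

£6,136.20

Claim 1 — £3,968: £400 finishes the deductible; £3,568 goes to coinsurance; 20% of £3,568 = £713.60. Cost to traveler: £1,113.60. OOP to date £1,113.60. Insurer: £3,968 − £1,113.60 = £2,854.40.
Claim 2 — £853: deductible already satisfied, so traveler's share is 20% × £853 = £170.60. Traveler owes £170.60 (running OOP £1,284.20). Insurer: £853 − £170.60 = £682.40.
Claim 3 — £6,602: deductible already satisfied, so traveler's share is 20% × £6,602 = £1,320.40. That would push OOP to £2,604.60, over the £1,750 cap, so traveler pays £1,750 − £1,284.20 = £465.80. Plan pays £6,602 − £465.80 = £6,136.20.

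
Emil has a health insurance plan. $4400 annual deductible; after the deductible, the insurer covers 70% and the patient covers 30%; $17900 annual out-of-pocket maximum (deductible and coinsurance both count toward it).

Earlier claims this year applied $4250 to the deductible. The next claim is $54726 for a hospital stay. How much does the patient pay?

Deductible still to meet: $4400 − $4250 = $150.
After the $150 deductible portion, $54726 − $150 = $54576 is subject to coinsurance.
30% of $54576 = $16372.80 falls to the patient.
So the patient owes $150 + $16372.80 = $16522.80 before any cap.
That would bring total out-of-pocket to $20772.80, past the $17900 cap. The patient is capped at $17900 − $4250 = $13650 on this claim.

$13650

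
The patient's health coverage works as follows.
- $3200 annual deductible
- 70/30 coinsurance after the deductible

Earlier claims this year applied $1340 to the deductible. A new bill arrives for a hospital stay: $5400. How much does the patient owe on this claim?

Remaining deductible: $3200 − $1340 = $1860.
After the $1860 deductible portion, $5400 − $1860 = $3540 is subject to coinsurance.
Coinsurance: $3540 × 30% = $1062.
Patient responsibility: $1860 + $1062 = $2922.

$2922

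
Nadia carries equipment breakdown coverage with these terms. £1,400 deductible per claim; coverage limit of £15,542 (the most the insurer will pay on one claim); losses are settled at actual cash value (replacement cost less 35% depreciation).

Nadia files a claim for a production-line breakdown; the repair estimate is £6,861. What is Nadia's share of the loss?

Actual cash value after 35% depreciation: £6,861 × 65% = £4,459.65.
After the deductible, £4,459.65 − £1,400 = £3,059.65 remains.
£3,059.65 is within the £15,542 limit, so the insurer pays £3,059.65.
Out of pocket: £6,861 − £3,059.65 = £3,801.35.

£3,801.35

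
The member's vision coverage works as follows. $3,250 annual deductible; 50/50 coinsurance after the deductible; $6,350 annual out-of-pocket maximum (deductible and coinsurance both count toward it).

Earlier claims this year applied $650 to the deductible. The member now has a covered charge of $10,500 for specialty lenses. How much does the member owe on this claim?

$5,700

Deductible still to meet: $3,250 − $650 = $2,600.
The remaining $7,900 (= $10,500 − $2,600) moves to coinsurance.
50% of $7,900 = $3,950 falls to the member.
So the member owes $2,600 + $3,950 = $6,550 before any cap.
That would bring total out-of-pocket to $7,200, past the $6,350 cap. The member is capped at $6,350 − $650 = $5,700 on this claim.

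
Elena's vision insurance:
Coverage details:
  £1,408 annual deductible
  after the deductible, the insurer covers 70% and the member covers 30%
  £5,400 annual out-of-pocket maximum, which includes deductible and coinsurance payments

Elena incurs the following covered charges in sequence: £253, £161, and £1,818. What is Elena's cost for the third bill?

#1 (£253): all of it applies to the deductible. Member owes £253 (running OOP £253).
#2 (£161): all of it applies to the deductible. Member owes £161 (running OOP £414).
#3 (£1,818): deductible takes £994, £824 remains; 30% of £824 = £247.20. Cost to member: £1,241.20. OOP to date £1,655.20.

£1,241.20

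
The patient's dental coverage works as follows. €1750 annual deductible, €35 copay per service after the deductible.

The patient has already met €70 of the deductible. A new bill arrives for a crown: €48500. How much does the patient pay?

€1715

€70 of the €1750 deductible is already met, leaving €1680.
The remaining €46820 (= €48500 − €1680) moves to the copay.
Copay on this service: €35.
So the patient owes €1680 + €35 = €1715.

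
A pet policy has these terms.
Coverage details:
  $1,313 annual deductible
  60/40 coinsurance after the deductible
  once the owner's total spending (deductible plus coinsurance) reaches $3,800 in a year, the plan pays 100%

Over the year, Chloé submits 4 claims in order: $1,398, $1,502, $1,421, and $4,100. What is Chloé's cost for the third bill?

$568.40

Bill 1, $1,398: $1,313 finishes the deductible; $85 goes to coinsurance; coinsurance $85 × 40% = $34. Owner pays $1,347; OOP now $1,347.
Bill 2, $1,502: 40% coinsurance on $1,502 = $600.80. Owner owes $600.80 (running OOP $1,947.80).
Bill 3, $1,421: 40% coinsurance on $1,421 = $568.40. Cost to owner: $568.40. OOP to date $2,516.20.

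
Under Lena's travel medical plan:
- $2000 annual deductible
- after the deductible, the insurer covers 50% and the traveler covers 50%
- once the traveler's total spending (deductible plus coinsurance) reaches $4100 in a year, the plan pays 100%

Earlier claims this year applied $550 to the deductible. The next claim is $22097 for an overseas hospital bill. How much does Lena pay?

Remaining deductible: $2000 − $550 = $1450.
The remaining $20647 (= $22097 − $1450) moves to coinsurance.
Traveler's 50% share of $20647 is $10323.50.
So the traveler owes $1450 + $10323.50 = $11773.50 before any cap.
That would bring total out-of-pocket to $12323.50, past the $4100 cap. The traveler is capped at $4100 − $550 = $3550 on this claim.

$3550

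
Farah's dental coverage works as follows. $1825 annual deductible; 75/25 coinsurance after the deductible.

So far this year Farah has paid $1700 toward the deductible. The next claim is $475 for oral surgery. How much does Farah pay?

$212.50

Deductible still to meet: $1825 − $1700 = $125.
The remaining $350 (= $475 − $125) moves to coinsurance.
Coinsurance: $350 × 25% = $87.50.
Patient responsibility: $125 + $87.50 = $212.50.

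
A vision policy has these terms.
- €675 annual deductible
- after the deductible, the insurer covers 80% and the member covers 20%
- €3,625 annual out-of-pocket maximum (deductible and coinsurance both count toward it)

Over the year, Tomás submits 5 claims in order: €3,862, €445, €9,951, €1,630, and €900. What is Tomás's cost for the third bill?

€1,990.20

#1 (€3,862): €675 to deductible, leaving €3,187; 20% of €3,187 = €637.40. Member owes €1,312.40 (running OOP €1,312.40).
#2 (€445): deductible met; 20% of €445 = €89. Member owes €89 (running OOP €1,401.40).
#3 (€9,951): deductible met; 20% of €9,951 = €1,990.20. Member pays €1,990.20; OOP now €3,391.60.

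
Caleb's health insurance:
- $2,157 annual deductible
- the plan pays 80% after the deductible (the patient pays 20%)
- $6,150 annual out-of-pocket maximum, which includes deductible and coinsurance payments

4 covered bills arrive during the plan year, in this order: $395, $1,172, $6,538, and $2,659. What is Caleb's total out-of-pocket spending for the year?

$3,878.40

Bill 1, $395: entire amount goes to the deductible. Patient owes $395 (running OOP $395).
Bill 2, $1,172: fully absorbed by the deductible. Cost to patient: $1,172. OOP to date $1,567.
Bill 3, $6,538: $590 finishes the deductible; $5,948 goes to coinsurance; 20% of $5,948 = $1,189.60. Cost to patient: $1,779.60. OOP to date $3,346.60.
Bill 4, $2,659: deductible met; 20% of $2,659 = $531.80. Cost to patient: $531.80. OOP to date $3,878.40.
Total paid by the patient: $395 + $1,172 + $1,779.60 + $531.80 = $3,878.40.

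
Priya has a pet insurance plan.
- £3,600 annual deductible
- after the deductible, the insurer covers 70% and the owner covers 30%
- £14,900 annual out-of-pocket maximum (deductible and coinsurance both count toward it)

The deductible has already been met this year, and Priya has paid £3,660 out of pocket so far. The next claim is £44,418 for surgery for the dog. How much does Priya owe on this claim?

With the deductible met, the entire £44,418 is subject to coinsurance.
30% of £44,418 = £13,325.40 falls to the owner.
Adding £13,325.40 to the £3,660 already spent would give £16,985.40, which exceeds the £14,900 cap; the owner pays just £14,900 − £3,660 = £11,240.

£11,240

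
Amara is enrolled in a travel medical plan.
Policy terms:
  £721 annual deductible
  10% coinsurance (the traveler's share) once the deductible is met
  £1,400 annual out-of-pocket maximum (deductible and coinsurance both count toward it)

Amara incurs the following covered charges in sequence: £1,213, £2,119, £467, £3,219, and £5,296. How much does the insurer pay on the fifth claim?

£5,246.70

Claim 1 — £1,213: £721 to deductible, leaving £492; traveler's 10% is £49.20. Cost to traveler: £770.20. OOP to date £770.20. Plan pays £1,213 − £770.20 = £442.80.
Claim 2 — £2,119: 10% coinsurance on £2,119 = £211.90. Traveler owes £211.90 (running OOP £982.10). Insurer: £2,119 − £211.90 = £1,907.10.
Claim 3 — £467: deductible met; 10% of £467 = £46.70. Traveler owes £46.70 (running OOP £1,028.80). Insurer: £467 − £46.70 = £420.30.
Claim 4 — £3,219: deductible already satisfied, so traveler's share is 10% × £3,219 = £321.90. Traveler pays £321.90; OOP now £1,350.70. Insurer: £3,219 − £321.90 = £2,897.10.
Claim 5 — £5,296: deductible met; 10% of £5,296 = £529.60. That would push OOP to £1,880.30, over the £1,400 cap, so traveler pays £1,400 − £1,350.70 = £49.30. Insurer: £5,296 − £49.30 = £5,246.70.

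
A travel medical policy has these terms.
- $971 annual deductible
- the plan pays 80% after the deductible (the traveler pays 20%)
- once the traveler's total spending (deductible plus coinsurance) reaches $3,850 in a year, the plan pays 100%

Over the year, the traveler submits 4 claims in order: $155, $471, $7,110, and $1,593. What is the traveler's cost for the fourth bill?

Bill 1, $155: all of it applies to the deductible. Cost to traveler: $155. OOP to date $155.
Bill 2, $471: fully absorbed by the deductible. Traveler owes $471 (running OOP $626).
Bill 3, $7,110: $345 finishes the deductible; $6,765 goes to coinsurance; traveler's 20% is $1,353. Traveler owes $1,698 (running OOP $2,324).
Bill 4, $1,593: deductible met; 20% of $1,593 = $318.60. Traveler owes $318.60 (running OOP $2,642.60).

$318.60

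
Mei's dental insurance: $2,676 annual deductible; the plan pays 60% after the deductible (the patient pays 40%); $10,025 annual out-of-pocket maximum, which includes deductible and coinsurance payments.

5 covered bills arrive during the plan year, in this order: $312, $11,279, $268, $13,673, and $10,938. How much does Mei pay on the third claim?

$107.20

Claim 1 — $312: all of it applies to the deductible. Patient pays $312; OOP now $312.
Claim 2 — $11,279: deductible takes $2,364, $8,915 remains; 40% of $8,915 = $3,566. Patient owes $5,930 (running OOP $6,242).
Claim 3 — $268: 40% coinsurance on $268 = $107.20. Patient pays $107.20; OOP now $6,349.20.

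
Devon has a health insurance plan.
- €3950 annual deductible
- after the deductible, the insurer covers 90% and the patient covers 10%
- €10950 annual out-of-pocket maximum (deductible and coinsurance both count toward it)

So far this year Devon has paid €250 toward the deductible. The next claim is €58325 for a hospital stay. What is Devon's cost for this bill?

€9162.50

€250 of the €3950 deductible is already met, leaving €3700.
That leaves €58325 − €3700 = €54625 for coinsurance.
10% of €54625 = €5462.50 falls to the patient.
So the patient owes €3700 + €5462.50 = €9162.50 before any cap.
Year-to-date out-of-pocket becomes €250 + €9162.50 = €9412.50, still under the €10950 maximum, so no cap applies.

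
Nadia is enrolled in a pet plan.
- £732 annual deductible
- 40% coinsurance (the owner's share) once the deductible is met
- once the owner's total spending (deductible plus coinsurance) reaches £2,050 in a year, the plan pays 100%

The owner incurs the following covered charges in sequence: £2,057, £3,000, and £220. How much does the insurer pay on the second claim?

£2,212

Bill 1, £2,057: deductible takes £732, £1,325 remains; owner's 40% is £530. Owner pays £1,262; OOP now £1,262. Plan pays £2,057 − £1,262 = £795.
Bill 2, £3,000: deductible already satisfied, so owner's share is 40% × £3,000 = £1,200. Adding that to £1,262 gives £2,462, past the £2,050 cap; owner pays only £2,050 − £1,262 = £788. Insurer: £3,000 − £788 = £2,212.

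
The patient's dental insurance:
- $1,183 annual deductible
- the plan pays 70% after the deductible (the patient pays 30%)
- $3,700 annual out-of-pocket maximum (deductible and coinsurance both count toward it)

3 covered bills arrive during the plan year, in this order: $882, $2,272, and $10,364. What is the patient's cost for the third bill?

$1,925.70

Claim 1 ($882): fully absorbed by the deductible. Cost to patient: $882. OOP to date $882.
Claim 2 ($2,272): $301 to deductible, leaving $1,971; patient's 30% is $591.30. Patient owes $892.30 (running OOP $1,774.30).
Claim 3 ($10,364): deductible met; 30% of $10,364 = $3,109.20. Adding that to $1,774.30 gives $4,883.50, past the $3,700 cap; patient pays only $3,700 − $1,774.30 = $1,925.70.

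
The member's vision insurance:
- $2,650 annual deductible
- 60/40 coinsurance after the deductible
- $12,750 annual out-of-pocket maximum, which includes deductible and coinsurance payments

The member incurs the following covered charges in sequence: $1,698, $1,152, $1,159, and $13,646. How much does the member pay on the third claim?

Claim 1 ($1,698): all of it applies to the deductible. Member owes $1,698 (running OOP $1,698).
Claim 2 ($1,152): $952 finishes the deductible; $200 goes to coinsurance; 40% of $200 = $80. Member owes $1,032 (running OOP $2,730).
Claim 3 ($1,159): deductible already satisfied, so member's share is 40% × $1,159 = $463.60. Member owes $463.60 (running OOP $3,193.60).

$463.60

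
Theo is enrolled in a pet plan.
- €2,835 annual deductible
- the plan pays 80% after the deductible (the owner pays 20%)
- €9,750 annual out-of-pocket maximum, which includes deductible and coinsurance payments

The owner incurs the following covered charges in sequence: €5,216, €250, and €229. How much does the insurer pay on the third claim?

Claim 1 — €5,216: deductible takes €2,835, €2,381 remains; coinsurance €2,381 × 20% = €476.20. Owner owes €3,311.20 (running OOP €3,311.20). Insurer: €5,216 − €3,311.20 = €1,904.80.
Claim 2 — €250: deductible already satisfied, so owner's share is 20% × €250 = €50. Owner pays €50; OOP now €3,361.20. Insurer: €250 − €50 = €200.
Claim 3 — €229: deductible already satisfied, so owner's share is 20% × €229 = €45.80. Owner pays €45.80; OOP now €3,407. Insurer: €229 − €45.80 = €183.20.

€183.20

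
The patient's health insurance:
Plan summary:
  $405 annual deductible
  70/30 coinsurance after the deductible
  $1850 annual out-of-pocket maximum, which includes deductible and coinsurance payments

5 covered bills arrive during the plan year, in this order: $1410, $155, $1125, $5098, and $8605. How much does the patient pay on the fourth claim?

$759.50

#1 ($1410): $405 finishes the deductible; $1005 goes to coinsurance; coinsurance $1005 × 30% = $301.50. Patient pays $706.50; OOP now $706.50.
#2 ($155): deductible already satisfied, so patient's share is 30% × $155 = $46.50. Patient pays $46.50; OOP now $753.
#3 ($1125): deductible already satisfied, so patient's share is 30% × $1125 = $337.50. Patient owes $337.50 (running OOP $1090.50).
#4 ($5098): deductible already satisfied, so patient's share is 30% × $5098 = $1529.40. OOP would hit $2619.90 > $1850, so the cap limits the patient to $1850 − $1090.50 = $759.50.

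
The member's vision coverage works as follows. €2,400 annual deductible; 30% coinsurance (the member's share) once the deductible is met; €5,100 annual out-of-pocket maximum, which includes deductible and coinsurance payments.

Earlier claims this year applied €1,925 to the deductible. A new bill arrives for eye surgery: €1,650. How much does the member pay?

€1,925 of the €2,400 deductible is already met, leaving €475.
After the €475 deductible portion, €1,650 − €475 = €1,175 is subject to coinsurance.
30% of €1,175 = €352.50 falls to the member.
Member responsibility before any cap: €475 + €352.50 = €827.50.
Total out-of-pocket so far would be €1,925 + €827.50 = €2,752.50, below the €5,100 cap — no reduction.

€827.50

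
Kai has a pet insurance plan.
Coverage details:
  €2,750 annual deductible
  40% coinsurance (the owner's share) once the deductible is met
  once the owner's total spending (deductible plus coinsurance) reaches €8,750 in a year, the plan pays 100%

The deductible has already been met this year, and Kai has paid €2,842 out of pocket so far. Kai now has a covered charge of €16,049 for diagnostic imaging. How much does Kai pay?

€5,908

The deductible is already satisfied, so the full bill goes to coinsurance.
Coinsurance: €16,049 × 40% = €6,419.60.
That would bring total out-of-pocket to €9,261.60, past the €8,750 cap. The owner is capped at €8,750 − €2,842 = €5,908 on this claim.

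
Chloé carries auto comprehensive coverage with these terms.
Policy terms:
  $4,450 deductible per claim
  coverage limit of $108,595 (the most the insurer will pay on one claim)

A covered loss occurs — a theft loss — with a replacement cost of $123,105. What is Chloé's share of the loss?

$14,510

Less the $4,450 deductible: $123,105 − $4,450 = $118,655.
$118,655 exceeds the $108,595 limit, so the insurer pays the limit: $108,595.
Out of pocket: $123,105 − $108,595 = $14,510.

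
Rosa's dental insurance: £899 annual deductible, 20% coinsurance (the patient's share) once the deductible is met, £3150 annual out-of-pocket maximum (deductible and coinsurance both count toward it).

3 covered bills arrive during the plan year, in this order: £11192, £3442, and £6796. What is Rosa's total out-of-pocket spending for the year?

Claim 1 (£11192): £899 to deductible, leaving £10293; 20% of £10293 = £2058.60. Patient pays £2957.60; OOP now £2957.60.
Claim 2 (£3442): 20% coinsurance on £3442 = £688.40. Adding that to £2957.60 gives £3646, past the £3150 cap; patient pays only £3150 − £2957.60 = £192.40.
Claim 3 (£6796): deductible met; 20% of £6796 = £1359.20. That would push OOP to £4509.20, over the £3150 cap, so patient pays £3150 − £3150 = £0.
Total paid by the patient: £2957.60 + £192.40 + £0 = £3150.

£3150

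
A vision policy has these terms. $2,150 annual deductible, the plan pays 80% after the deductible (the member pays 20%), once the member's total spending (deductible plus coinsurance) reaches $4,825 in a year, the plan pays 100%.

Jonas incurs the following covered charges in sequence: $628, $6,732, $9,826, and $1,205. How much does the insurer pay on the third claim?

Bill 1, $628: entire amount goes to the deductible. Member owes $628 (running OOP $628). Plan pays $628 − $628 = $0.
Bill 2, $6,732: $1,522 finishes the deductible; $5,210 goes to coinsurance; 20% of $5,210 = $1,042. Member pays $2,564; OOP now $3,192. Plan pays $6,732 − $2,564 = $4,168.
Bill 3, $9,826: 20% coinsurance on $9,826 = $1,965.20. Adding that to $3,192 gives $5,157.20, past the $4,825 cap; member pays only $4,825 − $3,192 = $1,633. Plan pays $9,826 − $1,633 = $8,193.

$8,193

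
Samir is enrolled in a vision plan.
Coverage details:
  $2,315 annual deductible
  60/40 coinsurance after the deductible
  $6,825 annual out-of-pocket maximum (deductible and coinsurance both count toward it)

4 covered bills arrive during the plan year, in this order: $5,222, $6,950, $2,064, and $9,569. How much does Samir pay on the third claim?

$567.20

Claim 1 ($5,222): $2,315 to deductible, leaving $2,907; coinsurance $2,907 × 40% = $1,162.80. Member owes $3,477.80 (running OOP $3,477.80).
Claim 2 ($6,950): deductible already satisfied, so member's share is 40% × $6,950 = $2,780. Cost to member: $2,780. OOP to date $6,257.80.
Claim 3 ($2,064): deductible met; 40% of $2,064 = $825.60. OOP would hit $7,083.40 > $6,825, so the cap limits the member to $6,825 − $6,257.80 = $567.20.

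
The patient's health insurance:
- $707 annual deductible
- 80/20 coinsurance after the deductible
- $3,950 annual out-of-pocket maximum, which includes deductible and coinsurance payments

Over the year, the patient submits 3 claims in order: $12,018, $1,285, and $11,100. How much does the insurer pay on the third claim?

$10,376.20

Claim 1 ($12,018): $707 finishes the deductible; $11,311 goes to coinsurance; coinsurance $11,311 × 20% = $2,262.20. Cost to patient: $2,969.20. OOP to date $2,969.20. Plan pays $12,018 − $2,969.20 = $9,048.80.
Claim 2 ($1,285): deductible met; 20% of $1,285 = $257. Patient owes $257 (running OOP $3,226.20). Plan pays $1,285 − $257 = $1,028.
Claim 3 ($11,100): deductible already satisfied, so patient's share is 20% × $11,100 = $2,220. OOP would hit $5,446.20 > $3,950, so the cap limits the patient to $3,950 − $3,226.20 = $723.80. Plan pays $11,100 − $723.80 = $10,376.20.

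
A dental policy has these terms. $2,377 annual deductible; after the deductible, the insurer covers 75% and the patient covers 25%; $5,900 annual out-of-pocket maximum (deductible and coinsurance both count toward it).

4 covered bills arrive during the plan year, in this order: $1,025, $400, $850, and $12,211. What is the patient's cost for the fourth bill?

Claim 1 — $1,025: entire amount goes to the deductible. Patient pays $1,025; OOP now $1,025.
Claim 2 — $400: entire amount goes to the deductible. Patient pays $400; OOP now $1,425.
Claim 3 — $850: all of it applies to the deductible. Patient pays $850; OOP now $2,275.
Claim 4 — $12,211: $102 finishes the deductible; $12,109 goes to coinsurance; coinsurance $12,109 × 25% = $3,027.25. Patient owes $3,129.25 (running OOP $5,404.25).

$3,129.25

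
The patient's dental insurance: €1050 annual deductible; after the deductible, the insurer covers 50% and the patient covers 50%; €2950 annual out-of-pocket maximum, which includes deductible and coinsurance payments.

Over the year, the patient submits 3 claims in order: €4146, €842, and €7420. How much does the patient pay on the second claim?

€352

Claim 1 — €4146: deductible takes €1050, €3096 remains; coinsurance €3096 × 50% = €1548. Patient pays €2598; OOP now €2598.
Claim 2 — €842: 50% coinsurance on €842 = €421. That would push OOP to €3019, over the €2950 cap, so patient pays €2950 − €2598 = €352.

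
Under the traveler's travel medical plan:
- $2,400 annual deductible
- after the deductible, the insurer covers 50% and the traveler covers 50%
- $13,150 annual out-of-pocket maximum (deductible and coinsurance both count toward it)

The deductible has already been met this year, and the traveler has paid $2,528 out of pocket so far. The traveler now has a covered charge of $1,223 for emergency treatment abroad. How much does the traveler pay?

$611.50

With the deductible met, the entire $1,223 is subject to coinsurance.
50% of $1,223 = $611.50 falls to the traveler.
Cumulative spending $2,528 + $611.50 = $3,139.50 stays under the $13,150 maximum.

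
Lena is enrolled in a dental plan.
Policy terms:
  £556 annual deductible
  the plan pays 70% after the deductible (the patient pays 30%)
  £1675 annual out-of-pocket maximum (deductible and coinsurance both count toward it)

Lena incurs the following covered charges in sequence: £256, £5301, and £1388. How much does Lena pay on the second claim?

£1419

#1 (£256): all of it applies to the deductible. Patient owes £256 (running OOP £256).
#2 (£5301): £300 to deductible, leaving £5001; coinsurance £5001 × 30% = £1500.30. Deductible plus coinsurance: £300 + £1500.30 = £1800.30. Adding that to £256 gives £2056.30, past the £1675 cap; patient pays only £1675 − £256 = £1419.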